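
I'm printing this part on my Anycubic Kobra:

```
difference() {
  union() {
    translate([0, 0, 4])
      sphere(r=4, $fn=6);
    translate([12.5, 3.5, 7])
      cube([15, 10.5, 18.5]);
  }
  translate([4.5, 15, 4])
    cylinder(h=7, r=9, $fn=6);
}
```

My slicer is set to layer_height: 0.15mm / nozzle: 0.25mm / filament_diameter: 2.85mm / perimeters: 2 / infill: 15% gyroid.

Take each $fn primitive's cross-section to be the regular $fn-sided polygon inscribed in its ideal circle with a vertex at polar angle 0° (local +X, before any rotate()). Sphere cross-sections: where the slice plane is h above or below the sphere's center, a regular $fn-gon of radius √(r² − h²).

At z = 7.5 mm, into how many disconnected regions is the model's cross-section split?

At z = 7.5 mm: the r=4 sphere slices to a regular 6-gon of circumradius 1.936 (√(r²−h²) with h=3.5 from center); the 15×10.5 cube at (12.5, 3.5) contributes its full rectangle; Merging all regions: the 2 present regions are separate (no shared area or edge), so areas and boundary lengths simply add and each stays a separate island — 2 connected regions; the r=9 cylinder at (4.5, 15) gives a regular 6-gon of circumradius 9 (constant along its height); After the difference (first − rest): starting from that combined region, the r=9 cylinder at (4.5, 15) partially overlaps it — only the 0.15 mm² overlap (of its 210.44 mm²) is removed, clipping the outline — 2 connected regions. The result has 2 disconnected regions.

2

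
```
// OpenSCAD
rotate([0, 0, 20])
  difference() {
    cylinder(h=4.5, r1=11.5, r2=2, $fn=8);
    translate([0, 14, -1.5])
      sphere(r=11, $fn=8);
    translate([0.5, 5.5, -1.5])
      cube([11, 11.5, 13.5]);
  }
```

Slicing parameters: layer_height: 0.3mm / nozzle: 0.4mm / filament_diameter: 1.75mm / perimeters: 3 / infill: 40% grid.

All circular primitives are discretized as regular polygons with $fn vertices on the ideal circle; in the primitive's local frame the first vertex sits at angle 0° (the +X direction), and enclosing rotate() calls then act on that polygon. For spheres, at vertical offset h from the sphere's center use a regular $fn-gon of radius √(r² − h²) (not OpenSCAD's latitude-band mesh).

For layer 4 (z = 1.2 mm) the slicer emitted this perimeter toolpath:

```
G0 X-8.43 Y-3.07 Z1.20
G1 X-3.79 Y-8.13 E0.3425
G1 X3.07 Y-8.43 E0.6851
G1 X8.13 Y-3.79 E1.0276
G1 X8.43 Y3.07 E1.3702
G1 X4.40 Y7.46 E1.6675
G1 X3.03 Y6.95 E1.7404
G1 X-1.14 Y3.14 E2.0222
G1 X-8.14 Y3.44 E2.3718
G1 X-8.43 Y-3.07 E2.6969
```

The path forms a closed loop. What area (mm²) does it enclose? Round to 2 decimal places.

Apply the shoelace formula to the sequence of (X, Y) vertices; enclosed area = 189.02 mm².

189.02 mm²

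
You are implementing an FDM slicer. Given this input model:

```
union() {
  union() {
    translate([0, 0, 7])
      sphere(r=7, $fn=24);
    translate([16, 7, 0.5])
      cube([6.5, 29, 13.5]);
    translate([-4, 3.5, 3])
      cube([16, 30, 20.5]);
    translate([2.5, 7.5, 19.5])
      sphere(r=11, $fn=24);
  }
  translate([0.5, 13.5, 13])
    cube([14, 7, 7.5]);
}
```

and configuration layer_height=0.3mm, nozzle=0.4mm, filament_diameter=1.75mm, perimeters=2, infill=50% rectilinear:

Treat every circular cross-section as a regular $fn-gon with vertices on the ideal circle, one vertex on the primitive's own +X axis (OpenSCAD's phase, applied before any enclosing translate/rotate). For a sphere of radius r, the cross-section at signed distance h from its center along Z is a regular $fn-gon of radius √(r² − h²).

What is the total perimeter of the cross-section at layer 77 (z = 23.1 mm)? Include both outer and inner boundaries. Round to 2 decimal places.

101.90 mm

At z = 23.1 mm: the sphere is absent (|z−center|=16.100 > r=7); the cube at (16, 7) is not intersected at this z (z outside [0.5, 14]); the cube at (-4, 3.5) (footprint 16×30) is included at this height (perimeter 92.00 mm); the r=11 sphere at (2.5, 7.5) contributes a regular 24-gon of circumradius √(11²−3.6²) = 10.394 (perimeter = 2·24·10.394·sin(180°/24) = 65.12 mm); Taking the union: the regions partially overlap (shared area 208.04 mm²), so the edge portions inside another operand are dropped and the merged outline is re-measured after clipping — boundary = 101.90 mm; the cube at (0.5, 13.5) is absent (z outside [13, 20.5]); Merging all regions: only that combined region is present, so the union is just that shape — boundary = 101.90 mm. Overall, the cross-section is a single solid region. Total boundary length (outer) = 101.90 mm.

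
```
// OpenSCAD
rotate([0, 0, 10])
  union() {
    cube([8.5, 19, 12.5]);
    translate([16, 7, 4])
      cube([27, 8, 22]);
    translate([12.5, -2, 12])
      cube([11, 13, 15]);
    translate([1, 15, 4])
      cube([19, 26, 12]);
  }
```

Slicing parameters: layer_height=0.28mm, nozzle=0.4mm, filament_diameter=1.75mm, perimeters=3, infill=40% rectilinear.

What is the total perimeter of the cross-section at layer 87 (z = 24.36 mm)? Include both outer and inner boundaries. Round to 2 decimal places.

95.00 mm

At z = 24.36 mm: the cube is absent (z outside [0, 12.5]); the cube at (16, 7) is present — its section is the full 27×8 rectangle (perimeter 70.00 mm); the 11×13 cube at (12.5, -2) contributes its full rectangle (perimeter 48.00 mm); the cube at (1, 15) does not reach this height (z outside [4, 16]); Combining (union): the regions partially overlap (shared area 30.00 mm²), so the edge portions inside another operand are dropped and the merged outline is re-measured after clipping — boundary = 95.00 mm; (rotated 10° about Z; rotation is an isometry so areas/perimeters/island counts are preserved). Overall, the cross-section is a single solid region. Total boundary length (outer) = 95.00 mm.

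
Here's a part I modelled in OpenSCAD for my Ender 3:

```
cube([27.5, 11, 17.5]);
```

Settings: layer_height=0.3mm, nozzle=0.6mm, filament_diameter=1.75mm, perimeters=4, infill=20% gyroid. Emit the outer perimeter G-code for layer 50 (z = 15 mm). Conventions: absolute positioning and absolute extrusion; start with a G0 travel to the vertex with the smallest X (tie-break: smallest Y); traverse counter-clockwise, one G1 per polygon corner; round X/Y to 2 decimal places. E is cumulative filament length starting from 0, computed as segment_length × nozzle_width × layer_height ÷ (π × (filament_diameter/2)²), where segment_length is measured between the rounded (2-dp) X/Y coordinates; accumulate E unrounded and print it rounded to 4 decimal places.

At z = 15 mm: the 27.5×11 cube contributes its full rectangle. The outline is a single polygon with 4 vertices. Extrusion per mm of travel: 0.6 × 0.3 / (π × 0.875²) = 0.074835. Accumulating E over each segment gives final E = 5.7623.

G0 X0.00 Y0.00 Z15.00
G1 X27.50 Y0.00 E2.0580
G1 X27.50 Y11.00 E2.8812
G1 X0.00 Y11.00 E4.9391
G1 X0.00 Y0.00 E5.7623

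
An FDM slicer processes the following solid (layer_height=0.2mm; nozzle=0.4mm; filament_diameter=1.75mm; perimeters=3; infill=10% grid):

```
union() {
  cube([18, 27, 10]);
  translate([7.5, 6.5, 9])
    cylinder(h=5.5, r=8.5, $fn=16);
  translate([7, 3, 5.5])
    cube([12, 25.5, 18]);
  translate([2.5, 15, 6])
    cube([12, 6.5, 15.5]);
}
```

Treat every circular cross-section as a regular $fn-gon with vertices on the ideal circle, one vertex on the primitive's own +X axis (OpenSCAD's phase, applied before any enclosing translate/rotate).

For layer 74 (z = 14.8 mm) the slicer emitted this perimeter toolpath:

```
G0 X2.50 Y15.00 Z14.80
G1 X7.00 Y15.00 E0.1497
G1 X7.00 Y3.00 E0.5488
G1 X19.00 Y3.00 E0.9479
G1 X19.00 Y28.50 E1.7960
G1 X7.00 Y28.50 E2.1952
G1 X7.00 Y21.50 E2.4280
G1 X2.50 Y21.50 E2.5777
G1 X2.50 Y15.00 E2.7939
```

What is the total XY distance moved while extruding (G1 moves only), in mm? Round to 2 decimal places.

Sum the Euclidean lengths of each G1 segment: total = 84.00 mm.

84.00 mm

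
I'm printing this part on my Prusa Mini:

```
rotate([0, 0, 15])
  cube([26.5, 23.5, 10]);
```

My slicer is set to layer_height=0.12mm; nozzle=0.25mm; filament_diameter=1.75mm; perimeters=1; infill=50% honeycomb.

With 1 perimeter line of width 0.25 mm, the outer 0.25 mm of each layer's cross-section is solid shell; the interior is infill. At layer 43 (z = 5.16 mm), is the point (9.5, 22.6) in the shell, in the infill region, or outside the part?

At z = 5.16 mm: the cube is present — its section is the full 26.5×23.5 rectangle; (whole slice rotated 15° about Z — lengths, areas and connectivity unchanged). Overall, the cross-section is a single solid region. Undo the 15° rotation: the query point maps to (15.026, 19.371) in the un-rotated model frame. The nearest boundary edge runs (26.50, 23.50)→(0.00, 23.50); distance from the point to it = 4.13 mm. The point is inside the cross-section and 4.13 mm from the nearest boundary — more than the 0.25 mm shell width (1 × 0.25), so it's in the infill interior.

infill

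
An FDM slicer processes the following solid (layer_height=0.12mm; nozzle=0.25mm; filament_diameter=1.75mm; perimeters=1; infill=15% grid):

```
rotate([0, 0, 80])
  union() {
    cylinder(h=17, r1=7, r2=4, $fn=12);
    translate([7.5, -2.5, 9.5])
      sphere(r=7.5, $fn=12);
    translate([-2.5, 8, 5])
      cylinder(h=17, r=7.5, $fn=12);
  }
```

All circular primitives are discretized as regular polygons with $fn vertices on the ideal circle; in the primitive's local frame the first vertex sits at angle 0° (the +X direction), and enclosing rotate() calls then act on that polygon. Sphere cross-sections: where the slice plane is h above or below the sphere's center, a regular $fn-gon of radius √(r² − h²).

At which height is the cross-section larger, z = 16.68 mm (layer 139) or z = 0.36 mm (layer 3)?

Layer 139 (z = 16.68): the cone (r1=7→r2=4) has section circumradius 4.056 here — a regular 12-gon (area = (12/2)·4.056²·sin(360°/12) = 49.36 mm²); the r=7.5 sphere at (7.5, -2.5) contributes a regular 12-gon of circumradius √(7.5²−7.18²) = 2.167 (area = (12/2)·2.167²·sin(360°/12) = 14.09 mm²); the r=7.5 cylinder at (-2.5, 8) gives a regular 12-gon of circumradius 7.5 (constant along its height) (area = (12/2)·7.500²·sin(360°/12) = 168.75 mm²); Combining (union): the regions partially overlap — summed areas 232.21 mm² minus the doubly-counted overlap 14.17 mm² gives 218.04 mm² — area = 218.04 mm²; (whole slice rotated 80° about Z — lengths, areas and connectivity unchanged). So its area = 218.04 mm². Layer 3 (z = 0.36): the cone: at t=0.021 of its height the radius interpolates to r₁+(r₂−r₁)t = 6.936, giving a regular 12-gon of that circumradius (area = (12/2)·6.936²·sin(360°/12) = 144.34 mm²); the sphere at (7.5, -2.5) does not reach this height (|z−center|=9.140 > r=7.5); the cylinder at (-2.5, 8) does not reach this height (z outside [5, 22]); Taking the union: only the cone is present, so the union is just that shape — area = 144.34 mm²; (whole slice rotated 80° about Z — lengths, areas and connectivity unchanged). So its area = 144.34 mm². Layer 139 is larger (218.04 vs 144.34 mm²).

layer 139 (z = 16.68 mm)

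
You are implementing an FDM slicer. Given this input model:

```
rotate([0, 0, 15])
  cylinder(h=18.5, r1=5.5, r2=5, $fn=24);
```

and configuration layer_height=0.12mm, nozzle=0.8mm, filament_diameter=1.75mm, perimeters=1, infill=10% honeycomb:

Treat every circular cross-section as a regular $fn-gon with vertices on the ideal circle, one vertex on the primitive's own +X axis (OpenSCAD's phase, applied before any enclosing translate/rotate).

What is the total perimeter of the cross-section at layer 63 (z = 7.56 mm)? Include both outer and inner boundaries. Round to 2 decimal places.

At z = 7.56 mm: the cone contributes a regular 24-gon of circumradius 5.296 (interpolated between r1=5.5 and r2=5 at t=0.409) (perimeter = 2·24·5.296·sin(180°/24) = 33.18 mm); (whole slice rotated 15° about Z — lengths, areas and connectivity unchanged). Overall, the cross-section is a single solid region. Total boundary length (outer) = 33.18 mm.

33.18 mm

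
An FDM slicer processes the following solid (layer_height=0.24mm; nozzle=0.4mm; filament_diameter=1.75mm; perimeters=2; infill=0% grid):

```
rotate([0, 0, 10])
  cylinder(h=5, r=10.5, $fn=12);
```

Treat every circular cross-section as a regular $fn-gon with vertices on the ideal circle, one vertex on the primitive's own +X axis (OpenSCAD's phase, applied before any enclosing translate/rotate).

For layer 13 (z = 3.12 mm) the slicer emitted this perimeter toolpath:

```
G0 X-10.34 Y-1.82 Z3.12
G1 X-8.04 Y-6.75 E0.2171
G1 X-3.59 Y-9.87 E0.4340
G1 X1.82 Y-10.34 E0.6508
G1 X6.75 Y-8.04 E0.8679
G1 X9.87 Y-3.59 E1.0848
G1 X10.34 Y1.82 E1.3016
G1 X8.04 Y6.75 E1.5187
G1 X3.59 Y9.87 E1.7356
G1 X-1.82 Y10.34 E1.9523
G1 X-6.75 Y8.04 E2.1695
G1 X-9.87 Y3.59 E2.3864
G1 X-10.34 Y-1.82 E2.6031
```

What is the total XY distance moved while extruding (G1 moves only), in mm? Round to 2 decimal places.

65.22 mm

Sum the Euclidean lengths of each G1 segment: total = 65.22 mm.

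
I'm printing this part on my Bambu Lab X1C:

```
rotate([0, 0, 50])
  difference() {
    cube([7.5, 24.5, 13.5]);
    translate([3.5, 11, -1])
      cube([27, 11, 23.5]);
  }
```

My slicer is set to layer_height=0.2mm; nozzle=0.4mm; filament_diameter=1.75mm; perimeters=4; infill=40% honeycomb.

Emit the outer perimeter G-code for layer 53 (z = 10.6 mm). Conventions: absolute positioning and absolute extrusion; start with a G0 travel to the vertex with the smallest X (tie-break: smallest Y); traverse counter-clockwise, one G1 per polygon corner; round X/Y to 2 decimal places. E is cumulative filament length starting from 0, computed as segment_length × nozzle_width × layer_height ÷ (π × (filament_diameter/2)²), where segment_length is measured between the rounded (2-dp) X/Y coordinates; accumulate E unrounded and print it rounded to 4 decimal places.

G0 X-18.77 Y15.75 Z10.60
G1 X0.00 Y0.00 E0.8150
G1 X4.82 Y5.75 E1.0645
G1 X-3.61 Y12.82 E1.4304
G1 X-6.18 Y9.75 E1.5636
G1 X-14.60 Y16.82 E1.9293
G1 X-12.03 Y19.89 E2.0625
G1 X-13.95 Y21.49 E2.1456
G1 X-18.77 Y15.75 E2.3949

At z = 10.6 mm: the cube (footprint 7.5×24.5) is included at this height; the 27×11 cube at (3.5, 11) contributes its full rectangle; Subtracting the remaining from the first: starting from the 7.5×24.5 cube, the 27×11 cube at (3.5, 11) partially overlaps it — only the 44.00 mm² overlap (of its 297.00 mm²) is removed, clipping the outline — 1 connected region; (rotated 50° about Z; rotation is an isometry so areas/perimeters/island counts are preserved). The outline is a single polygon with 8 vertices. Extrusion per mm of travel: 0.4 × 0.2 / (π × 0.875²) = 0.033260. Accumulating E over each segment gives final E = 2.3949.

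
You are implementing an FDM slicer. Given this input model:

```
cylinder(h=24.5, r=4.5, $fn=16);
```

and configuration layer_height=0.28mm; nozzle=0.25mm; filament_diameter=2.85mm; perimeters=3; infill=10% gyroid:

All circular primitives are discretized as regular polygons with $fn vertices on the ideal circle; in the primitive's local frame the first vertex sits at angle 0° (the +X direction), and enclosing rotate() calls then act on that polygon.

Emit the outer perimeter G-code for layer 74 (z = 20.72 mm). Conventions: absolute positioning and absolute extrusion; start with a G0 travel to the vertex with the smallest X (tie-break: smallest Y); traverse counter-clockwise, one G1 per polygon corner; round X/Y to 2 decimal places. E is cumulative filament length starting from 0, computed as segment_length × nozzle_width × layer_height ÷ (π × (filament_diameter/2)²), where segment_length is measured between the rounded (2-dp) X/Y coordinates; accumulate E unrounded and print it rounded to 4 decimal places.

G0 X-4.50 Y0.00 Z20.72
G1 X-4.16 Y-1.72 E0.0192
G1 X-3.18 Y-3.18 E0.0385
G1 X-1.72 Y-4.16 E0.0578
G1 X0.00 Y-4.50 E0.0771
G1 X1.72 Y-4.16 E0.0963
G1 X3.18 Y-3.18 E0.1156
G1 X4.16 Y-1.72 E0.1349
G1 X4.50 Y0.00 E0.1541
G1 X4.16 Y1.72 E0.1734
G1 X3.18 Y3.18 E0.1927
G1 X1.72 Y4.16 E0.2120
G1 X0.00 Y4.50 E0.2312
G1 X-1.72 Y4.16 E0.2504
G1 X-3.18 Y3.18 E0.2697
G1 X-4.16 Y1.72 E0.2890
G1 X-4.50 Y0.00 E0.3083

At z = 20.72 mm: the cylinder: section is a regular 16-gon, circumradius r=4.5. The outline is a single polygon with 16 vertices. Extrusion per mm of travel: 0.25 × 0.28 / (π × 1.425²) = 0.010973. Accumulating E over each segment gives final E = 0.3083.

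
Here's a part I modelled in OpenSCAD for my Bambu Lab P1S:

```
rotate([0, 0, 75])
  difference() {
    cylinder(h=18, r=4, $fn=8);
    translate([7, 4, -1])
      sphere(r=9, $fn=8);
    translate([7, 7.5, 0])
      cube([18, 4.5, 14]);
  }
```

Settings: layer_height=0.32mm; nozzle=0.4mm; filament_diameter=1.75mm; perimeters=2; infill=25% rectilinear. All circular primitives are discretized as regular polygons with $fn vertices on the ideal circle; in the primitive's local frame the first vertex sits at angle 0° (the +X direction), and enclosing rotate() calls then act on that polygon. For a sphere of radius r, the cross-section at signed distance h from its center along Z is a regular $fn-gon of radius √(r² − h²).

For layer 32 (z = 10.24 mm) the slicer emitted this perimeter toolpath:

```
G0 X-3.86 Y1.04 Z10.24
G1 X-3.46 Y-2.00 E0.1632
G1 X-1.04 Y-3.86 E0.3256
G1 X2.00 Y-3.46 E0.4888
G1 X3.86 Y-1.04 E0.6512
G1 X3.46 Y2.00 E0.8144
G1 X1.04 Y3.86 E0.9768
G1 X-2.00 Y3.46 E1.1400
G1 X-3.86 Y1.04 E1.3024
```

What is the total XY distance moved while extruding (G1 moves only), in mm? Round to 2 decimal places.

Sum the Euclidean lengths of each G1 segment: total = 24.47 mm.

24.47 mm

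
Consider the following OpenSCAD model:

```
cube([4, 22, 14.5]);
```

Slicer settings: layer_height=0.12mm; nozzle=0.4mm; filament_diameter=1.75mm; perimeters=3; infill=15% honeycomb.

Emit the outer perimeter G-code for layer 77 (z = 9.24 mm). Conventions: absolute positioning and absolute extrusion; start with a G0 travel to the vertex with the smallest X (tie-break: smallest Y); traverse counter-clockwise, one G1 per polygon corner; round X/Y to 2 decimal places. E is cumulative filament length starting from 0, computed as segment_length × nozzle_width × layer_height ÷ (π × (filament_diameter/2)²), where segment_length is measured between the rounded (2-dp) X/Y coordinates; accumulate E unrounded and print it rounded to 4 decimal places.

At z = 9.24 mm: the cube (footprint 4×22) is included at this height. The outline is a single polygon with 4 vertices. Extrusion per mm of travel: 0.4 × 0.12 / (π × 0.875²) = 0.019956. Accumulating E over each segment gives final E = 1.0377.

G0 X0.00 Y0.00 Z9.24
G1 X4.00 Y0.00 E0.0798
G1 X4.00 Y22.00 E0.5189
G1 X0.00 Y22.00 E0.5987
G1 X0.00 Y0.00 E1.0377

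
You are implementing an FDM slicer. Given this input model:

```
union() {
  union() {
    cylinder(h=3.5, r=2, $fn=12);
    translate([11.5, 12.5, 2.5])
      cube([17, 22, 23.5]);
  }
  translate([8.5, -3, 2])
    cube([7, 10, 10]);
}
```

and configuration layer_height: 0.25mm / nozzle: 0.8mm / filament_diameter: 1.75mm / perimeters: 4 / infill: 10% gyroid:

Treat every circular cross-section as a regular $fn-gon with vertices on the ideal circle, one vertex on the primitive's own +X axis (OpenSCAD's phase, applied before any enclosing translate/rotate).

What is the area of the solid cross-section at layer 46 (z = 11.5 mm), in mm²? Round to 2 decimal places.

At z = 11.5 mm: the cylinder does not reach this height (z outside [0, 3.5]); the cube at (11.5, 12.5) is present — its section is the full 17×22 rectangle (area 374.00 mm²); Taking the union: only the 17×22 cube at (11.5, 12.5) is present, so the union is just that shape — area = 374.00 mm²; the 7×10 cube at (8.5, -3) contributes its full rectangle (area 70.00 mm²); Merging all regions: the 2 present regions are separate (no shared area or edge), so areas and boundary lengths simply add and each stays a separate island — area = 444.00 mm². Overall, the cross-section has 2 separate islands. Net area = 444.00 mm².

444.00 mm²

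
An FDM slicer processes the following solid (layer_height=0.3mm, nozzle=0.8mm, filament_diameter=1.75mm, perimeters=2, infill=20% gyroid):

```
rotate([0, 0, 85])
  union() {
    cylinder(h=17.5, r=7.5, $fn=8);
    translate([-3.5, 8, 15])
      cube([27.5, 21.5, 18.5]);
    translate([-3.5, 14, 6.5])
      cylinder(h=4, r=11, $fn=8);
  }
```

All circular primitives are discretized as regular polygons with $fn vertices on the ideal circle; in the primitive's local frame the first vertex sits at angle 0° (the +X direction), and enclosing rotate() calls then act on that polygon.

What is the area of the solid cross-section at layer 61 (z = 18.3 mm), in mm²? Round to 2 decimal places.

At z = 18.3 mm: the cylinder is absent (z outside [0, 17.5]); the cube at (-3.5, 8) (footprint 27.5×21.5) is included at this height (area 591.25 mm²); the cylinder at (-3.5, 14) does not reach this height (z outside [6.5, 10.5]); Merging all regions: only the 27.5×21.5 cube at (-3.5, 8) is present, so the union is just that shape — area = 591.25 mm²; (whole slice rotated 85° about Z — lengths, areas and connectivity unchanged). Overall, the cross-section is a single solid region. Net area = 591.25 mm².

591.25 mm²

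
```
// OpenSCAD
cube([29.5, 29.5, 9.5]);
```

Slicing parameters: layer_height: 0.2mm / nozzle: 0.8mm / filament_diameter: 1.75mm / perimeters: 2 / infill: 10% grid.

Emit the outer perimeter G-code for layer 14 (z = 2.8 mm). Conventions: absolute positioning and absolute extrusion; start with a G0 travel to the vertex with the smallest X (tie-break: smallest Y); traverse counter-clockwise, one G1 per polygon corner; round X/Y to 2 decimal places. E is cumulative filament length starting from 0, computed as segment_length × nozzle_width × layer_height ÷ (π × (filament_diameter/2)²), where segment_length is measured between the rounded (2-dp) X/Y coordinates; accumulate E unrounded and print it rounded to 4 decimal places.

At z = 2.8 mm: the 29.5×29.5 cube contributes its full rectangle. The outline is a single polygon with 4 vertices. Extrusion per mm of travel: 0.8 × 0.2 / (π × 0.875²) = 0.066520. Accumulating E over each segment gives final E = 7.8494.

G0 X0.00 Y0.00 Z2.80
G1 X29.50 Y0.00 E1.9623
G1 X29.50 Y29.50 E3.9247
G1 X0.00 Y29.50 E5.8870
G1 X0.00 Y0.00 E7.8494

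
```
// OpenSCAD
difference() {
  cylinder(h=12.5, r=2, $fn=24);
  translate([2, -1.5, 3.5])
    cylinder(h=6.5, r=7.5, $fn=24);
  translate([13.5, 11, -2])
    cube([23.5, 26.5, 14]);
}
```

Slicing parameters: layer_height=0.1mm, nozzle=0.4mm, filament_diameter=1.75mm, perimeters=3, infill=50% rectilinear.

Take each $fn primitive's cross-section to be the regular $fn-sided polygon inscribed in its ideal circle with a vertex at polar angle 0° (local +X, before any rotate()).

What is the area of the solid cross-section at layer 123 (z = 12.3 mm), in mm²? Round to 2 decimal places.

12.42 mm²

At z = 12.3 mm: the r=2 cylinder contributes a regular 24-gon of circumradius 2 (area = (24/2)·2.000²·sin(360°/24) = 12.42 mm²); the cylinder at (2, -1.5) does not reach this height (z outside [3.5, 10]); the cube at (13.5, 11) is absent (z outside [-2, 12]); Taking the first minus the rest: none of the subtracted shapes is present at this height, so the r=2 cylinder is unchanged — area = 12.42 mm². Overall, the cross-section is a single solid region. Net area = 12.42 mm².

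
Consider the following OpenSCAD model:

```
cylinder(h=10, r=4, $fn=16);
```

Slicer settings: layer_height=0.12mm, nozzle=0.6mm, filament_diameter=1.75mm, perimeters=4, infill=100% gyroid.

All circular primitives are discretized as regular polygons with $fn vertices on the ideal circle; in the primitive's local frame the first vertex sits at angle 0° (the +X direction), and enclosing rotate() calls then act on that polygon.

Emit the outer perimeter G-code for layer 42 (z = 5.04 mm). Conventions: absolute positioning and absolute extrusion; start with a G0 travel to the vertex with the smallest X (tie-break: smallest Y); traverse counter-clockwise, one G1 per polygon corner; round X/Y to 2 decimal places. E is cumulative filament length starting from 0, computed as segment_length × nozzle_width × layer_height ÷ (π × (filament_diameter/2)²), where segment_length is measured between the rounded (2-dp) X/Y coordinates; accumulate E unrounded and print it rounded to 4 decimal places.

At z = 5.04 mm: the r=4 cylinder contributes a regular 16-gon of circumradius 4. The outline is a single polygon with 16 vertices. Extrusion per mm of travel: 0.6 × 0.12 / (π × 0.875²) = 0.029934. Accumulating E over each segment gives final E = 0.7480.

G0 X-4.00 Y0.00 Z5.04
G1 X-3.70 Y-1.53 E0.0467
G1 X-2.83 Y-2.83 E0.0935
G1 X-1.53 Y-3.70 E0.1403
G1 X0.00 Y-4.00 E0.1870
G1 X1.53 Y-3.70 E0.2337
G1 X2.83 Y-2.83 E0.2805
G1 X3.70 Y-1.53 E0.3273
G1 X4.00 Y0.00 E0.3740
G1 X3.70 Y1.53 E0.4207
G1 X2.83 Y2.83 E0.4675
G1 X1.53 Y3.70 E0.5143
G1 X0.00 Y4.00 E0.5610
G1 X-1.53 Y3.70 E0.6076
G1 X-2.83 Y2.83 E0.6545
G1 X-3.70 Y1.53 E0.7013
G1 X-4.00 Y0.00 E0.7480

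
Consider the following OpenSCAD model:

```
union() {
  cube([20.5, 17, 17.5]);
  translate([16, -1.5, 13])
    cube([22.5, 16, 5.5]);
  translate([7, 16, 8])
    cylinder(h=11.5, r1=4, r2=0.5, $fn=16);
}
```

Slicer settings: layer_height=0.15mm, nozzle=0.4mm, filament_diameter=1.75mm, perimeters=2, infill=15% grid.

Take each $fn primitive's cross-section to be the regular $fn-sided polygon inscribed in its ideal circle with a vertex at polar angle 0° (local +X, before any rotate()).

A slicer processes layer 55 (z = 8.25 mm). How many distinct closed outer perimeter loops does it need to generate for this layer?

At z = 8.25 mm: the cube (footprint 20.5×17) is included at this height; the cube at (16, -1.5) is absent (z outside [13, 18.5]); the cone at (7, 16): at t=0.022 of its height the radius interpolates to r₁+(r₂−r₁)t = 3.924, giving a regular 16-gon of that circumradius; Taking the union: the regions partially overlap (shared area 31.22 mm²), so overlapping operands fuse into one piece — 1 connected region. The result has 1 disconnected region.

1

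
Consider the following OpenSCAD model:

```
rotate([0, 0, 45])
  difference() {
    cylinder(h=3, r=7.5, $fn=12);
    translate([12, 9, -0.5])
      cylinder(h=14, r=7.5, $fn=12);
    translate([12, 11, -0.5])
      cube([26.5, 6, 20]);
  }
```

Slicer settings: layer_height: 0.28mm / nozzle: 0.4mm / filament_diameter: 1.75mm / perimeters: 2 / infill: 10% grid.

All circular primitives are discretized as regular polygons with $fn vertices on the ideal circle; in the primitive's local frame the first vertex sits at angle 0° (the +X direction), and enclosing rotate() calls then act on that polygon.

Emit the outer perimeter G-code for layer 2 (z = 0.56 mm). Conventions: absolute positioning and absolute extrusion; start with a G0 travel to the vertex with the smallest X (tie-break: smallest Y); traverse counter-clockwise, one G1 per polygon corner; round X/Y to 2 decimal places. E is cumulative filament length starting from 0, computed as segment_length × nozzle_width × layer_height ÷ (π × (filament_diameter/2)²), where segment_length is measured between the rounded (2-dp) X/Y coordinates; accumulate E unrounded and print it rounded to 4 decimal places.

At z = 0.56 mm: the r=7.5 cylinder gives a regular 12-gon of circumradius 7.5 (constant along its height); the cylinder at (12, 9): section is a regular 12-gon, circumradius r=7.5; the 26.5×6 cube at (12, 11) contributes its full rectangle; Subtracting the remaining from the first: starting from the r=7.5 cylinder, the r=7.5 cylinder at (12, 9) misses the remaining region (no effect); the 26.5×6 cube at (12, 11) misses the remaining region (no effect) — 1 connected region; (rotated 45° about Z; rotation is an isometry so areas/perimeters/island counts are preserved). The outline is a single polygon with 12 vertices. Extrusion per mm of travel: 0.4 × 0.28 / (π × 0.875²) = 0.046564. Accumulating E over each segment gives final E = 2.1680.

G0 X-7.24 Y-1.94 Z0.56
G1 X-5.30 Y-5.30 E0.1807
G1 X-1.94 Y-7.24 E0.3613
G1 X1.94 Y-7.24 E0.5420
G1 X5.30 Y-5.30 E0.7227
G1 X7.24 Y-1.94 E0.9033
G1 X7.24 Y1.94 E1.0840
G1 X5.30 Y5.30 E1.2646
G1 X1.94 Y7.24 E1.4453
G1 X-1.94 Y7.24 E1.6260
G1 X-5.30 Y5.30 E1.8066
G1 X-7.24 Y1.94 E1.9873
G1 X-7.24 Y-1.94 E2.1680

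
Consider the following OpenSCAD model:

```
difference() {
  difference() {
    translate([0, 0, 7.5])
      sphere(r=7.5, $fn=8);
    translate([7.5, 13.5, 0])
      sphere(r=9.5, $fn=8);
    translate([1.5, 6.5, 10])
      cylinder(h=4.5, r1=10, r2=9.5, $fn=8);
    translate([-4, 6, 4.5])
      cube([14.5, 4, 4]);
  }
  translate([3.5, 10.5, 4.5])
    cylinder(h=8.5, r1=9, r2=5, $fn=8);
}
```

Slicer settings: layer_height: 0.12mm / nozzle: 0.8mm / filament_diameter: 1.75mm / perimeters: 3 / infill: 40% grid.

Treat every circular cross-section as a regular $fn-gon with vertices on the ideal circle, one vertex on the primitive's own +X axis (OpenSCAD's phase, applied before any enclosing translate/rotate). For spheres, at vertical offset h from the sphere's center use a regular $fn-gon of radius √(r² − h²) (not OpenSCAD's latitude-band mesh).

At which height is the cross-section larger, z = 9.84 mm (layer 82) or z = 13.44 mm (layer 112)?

layer 82 (z = 9.84 mm)

Layer 82 (z = 9.84): the r=7.5 sphere slices to a regular 8-gon of circumradius 7.126 (√(r²−h²) with h=2.34 from center) (area = (8/2)·7.126²·sin(360°/8) = 143.61 mm²); the sphere at (7.5, 13.5) does not reach this height (|z−center|=9.840 > r=9.5); the cone at (1.5, 6.5) is absent (z outside [10, 14.5]); the cube at (-4, 6) does not reach this height (z outside [4.5, 8.5]); Taking the first minus the rest: none of the subtracted shapes is present at this height, so the r=7.5 sphere is unchanged — area = 143.61 mm²; the cone at (3.5, 10.5) (r1=9→r2=5) has section circumradius 6.487 here — a regular 8-gon (area = (8/2)·6.487²·sin(360°/8) = 119.03 mm²); Taking the first minus the rest: starting from that combined region (143.61 mm²), the cone at (3.5, 10.5) partially overlaps it — only the 8.85 mm² overlap (of its 119.03 mm²) is removed, clipping the outline — area = 134.77 mm². So its area = 134.77 mm². Layer 112 (z = 13.44): the r=7.5 sphere contributes a regular 8-gon of circumradius √(7.5²−5.94²) = 4.579 (area = (8/2)·4.579²·sin(360°/8) = 59.30 mm²); the sphere at (7.5, 13.5) is not intersected at this z (|z−center|=13.440 > r=9.5); the cone at (1.5, 6.5) contributes a regular 8-gon of circumradius 9.618 (interpolated between r1=10 and r2=9.5 at t=0.764) (area = (8/2)·9.618²·sin(360°/8) = 261.63 mm²); the cube at (-4, 6) is absent (z outside [4.5, 8.5]); Subtracting the remaining from the first: starting from the r=7.5 sphere (59.30 mm²), the cone at (1.5, 6.5) partially overlaps it — only the 47.65 mm² overlap (of its 261.63 mm²) is removed, clipping the outline — area = 11.65 mm²; the cone at (3.5, 10.5) does not reach this height (z outside [4.5, 13]); After the difference (first − rest): none of the subtracted shapes is present at this height, so that combined region is unchanged — area = 11.65 mm². So its area = 11.65 mm². Layer 82 is larger (134.77 vs 11.65 mm²).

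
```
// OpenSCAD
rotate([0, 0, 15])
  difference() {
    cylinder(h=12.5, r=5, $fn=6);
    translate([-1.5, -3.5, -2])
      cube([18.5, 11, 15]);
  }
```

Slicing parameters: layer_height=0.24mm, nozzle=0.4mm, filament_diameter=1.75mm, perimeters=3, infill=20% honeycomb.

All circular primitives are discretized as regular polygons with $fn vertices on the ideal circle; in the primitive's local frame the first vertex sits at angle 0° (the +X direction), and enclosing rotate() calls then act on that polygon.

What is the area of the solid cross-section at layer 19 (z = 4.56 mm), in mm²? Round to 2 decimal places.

23.01 mm²

At z = 4.56 mm: the r=5 cylinder gives a regular 6-gon of circumradius 5 (constant along its height) (area = (6/2)·5.000²·sin(360°/6) = 64.95 mm²); the cube at (-1.5, -3.5) is present — its section is the full 18.5×11 rectangle (area 203.50 mm²); After the difference (first − rest): starting from the r=5 cylinder (64.95 mm²), the 18.5×11 cube at (-1.5, -3.5) partially overlaps it — only the 41.95 mm² overlap (of its 203.50 mm²) is removed, clipping the outline — area = 23.01 mm²; (rotated 15° about Z; rotation is an isometry so areas/perimeters/island counts are preserved). Overall, the cross-section is a single solid region. Net area = 23.01 mm².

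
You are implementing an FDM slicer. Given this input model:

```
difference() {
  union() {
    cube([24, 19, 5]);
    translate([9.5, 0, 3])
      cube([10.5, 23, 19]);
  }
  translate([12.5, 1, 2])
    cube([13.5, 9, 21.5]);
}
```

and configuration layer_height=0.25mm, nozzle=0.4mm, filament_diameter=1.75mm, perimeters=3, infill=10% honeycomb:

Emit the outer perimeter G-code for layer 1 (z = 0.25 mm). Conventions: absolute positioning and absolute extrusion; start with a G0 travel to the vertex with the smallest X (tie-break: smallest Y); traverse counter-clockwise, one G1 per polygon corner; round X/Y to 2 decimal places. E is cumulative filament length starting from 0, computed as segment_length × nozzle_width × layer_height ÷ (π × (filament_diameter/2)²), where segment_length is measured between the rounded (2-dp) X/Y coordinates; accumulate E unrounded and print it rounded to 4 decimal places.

G0 X0.00 Y0.00 Z0.25
G1 X24.00 Y0.00 E0.9978
G1 X24.00 Y19.00 E1.7877
G1 X0.00 Y19.00 E2.7855
G1 X0.00 Y0.00 E3.5755

At z = 0.25 mm: the cube is present — its section is the full 24×19 rectangle; the cube at (9.5, 0) is not intersected at this z (z outside [3, 22]); Merging all regions: only the 24×19 cube is present, so the union is just that shape — 1 connected region; the cube at (12.5, 1) is not intersected at this z (z outside [2, 23.5]); After the difference (first − rest): none of the subtracted shapes is present at this height, so that combined region is unchanged — 1 connected region. The outline is a single polygon with 4 vertices. Extrusion per mm of travel: 0.4 × 0.25 / (π × 0.875²) = 0.041575. Accumulating E over each segment gives final E = 3.5755.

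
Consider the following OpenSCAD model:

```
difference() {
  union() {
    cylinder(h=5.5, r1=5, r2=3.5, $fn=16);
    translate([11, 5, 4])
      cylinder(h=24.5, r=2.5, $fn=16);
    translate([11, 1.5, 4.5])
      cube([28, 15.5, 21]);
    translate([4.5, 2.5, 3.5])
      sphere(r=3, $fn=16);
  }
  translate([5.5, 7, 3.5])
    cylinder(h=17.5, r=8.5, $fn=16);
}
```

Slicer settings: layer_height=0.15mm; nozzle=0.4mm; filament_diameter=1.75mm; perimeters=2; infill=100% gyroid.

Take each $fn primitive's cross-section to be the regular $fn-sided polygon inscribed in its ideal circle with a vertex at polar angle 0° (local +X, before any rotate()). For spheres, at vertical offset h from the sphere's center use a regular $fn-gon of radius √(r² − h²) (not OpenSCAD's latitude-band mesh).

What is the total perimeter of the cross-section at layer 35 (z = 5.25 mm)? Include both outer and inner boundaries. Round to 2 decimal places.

108.05 mm

At z = 5.25 mm: the cone contributes a regular 16-gon of circumradius 3.568 (interpolated between r1=5 and r2=3.5 at t=0.955) (perimeter = 2·16·3.568·sin(180°/16) = 22.28 mm); the r=2.5 cylinder at (11, 5) gives a regular 16-gon of circumradius 2.5 (constant along its height) (perimeter = 2·16·2.500·sin(180°/16) = 15.61 mm); the 28×15.5 cube at (11, 1.5) contributes its full rectangle (perimeter 87.00 mm); the r=3 sphere at (4.5, 2.5) slices to a regular 16-gon of circumradius 2.437 (√(r²−h²) with h=1.75 from center) (perimeter = 2·16·2.437·sin(180°/16) = 15.21 mm); Combining (union): the regions partially overlap (shared area 11.08 mm²), so the edge portions inside another operand are dropped and the merged outline is re-measured after clipping — boundary = 121.23 mm; the r=8.5 cylinder at (5.5, 7) gives a regular 16-gon of circumradius 8.5 (constant along its height) (perimeter = 2·16·8.500·sin(180°/16) = 53.06 mm); Taking the first minus the rest: starting from the result so far, the r=8.5 cylinder at (5.5, 7) partially overlaps it — only the 65.55 mm² overlap (of its 221.19 mm²) is removed, clipping the outline — boundary = 108.05 mm. Overall, the cross-section has 2 separate islands. Total boundary length (outer) = 108.05 mm.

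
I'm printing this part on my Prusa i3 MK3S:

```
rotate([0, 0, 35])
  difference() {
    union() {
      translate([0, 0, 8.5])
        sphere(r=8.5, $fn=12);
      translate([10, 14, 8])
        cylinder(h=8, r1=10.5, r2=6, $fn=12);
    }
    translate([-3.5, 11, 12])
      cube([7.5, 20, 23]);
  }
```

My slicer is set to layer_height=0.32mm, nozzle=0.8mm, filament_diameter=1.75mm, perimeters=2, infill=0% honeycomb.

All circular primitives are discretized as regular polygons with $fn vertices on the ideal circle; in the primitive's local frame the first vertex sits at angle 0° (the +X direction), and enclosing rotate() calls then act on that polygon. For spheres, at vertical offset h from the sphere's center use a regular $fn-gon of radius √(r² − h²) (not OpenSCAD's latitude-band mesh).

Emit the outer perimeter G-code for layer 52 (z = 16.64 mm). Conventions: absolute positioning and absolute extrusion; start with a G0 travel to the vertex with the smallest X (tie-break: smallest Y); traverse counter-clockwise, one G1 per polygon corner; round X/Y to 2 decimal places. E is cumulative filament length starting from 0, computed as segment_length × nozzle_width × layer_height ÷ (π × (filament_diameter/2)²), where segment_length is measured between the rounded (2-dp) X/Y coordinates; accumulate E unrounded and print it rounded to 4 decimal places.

G0 X-2.44 Y-0.21 Z16.64
G1 X-2.00 Y-1.40 E0.1350
G1 X-1.03 Y-2.22 E0.2702
G1 X0.21 Y-2.44 E0.4043
G1 X1.40 Y-2.00 E0.5393
G1 X2.22 Y-1.03 E0.6745
G1 X2.44 Y0.21 E0.8085
G1 X2.00 Y1.40 E0.9436
G1 X1.03 Y2.22 E1.0787
G1 X-0.21 Y2.44 E1.2128
G1 X-1.40 Y2.00 E1.3478
G1 X-2.22 Y1.03 E1.4830
G1 X-2.44 Y-0.21 E1.6170

At z = 16.64 mm: the r=8.5 sphere slices to a regular 12-gon of circumradius 2.448 (√(r²−h²) with h=8.14 from center); the cone at (10, 14) is not intersected at this z (z outside [8, 16]); Merging all regions: only the r=8.5 sphere is present, so the union is just that shape — 1 connected region; the cube at (-3.5, 11) (footprint 7.5×20) is included at this height; Subtracting the remaining from the first: starting from that combined region, the 7.5×20 cube at (-3.5, 11) misses the remaining region (no effect) — 1 connected region; (rotated 35° about Z; rotation is an isometry so areas/perimeters/island counts are preserved). The outline is a single polygon with 12 vertices. Extrusion per mm of travel: 0.8 × 0.32 / (π × 0.875²) = 0.106432. Accumulating E over each segment gives final E = 1.6170.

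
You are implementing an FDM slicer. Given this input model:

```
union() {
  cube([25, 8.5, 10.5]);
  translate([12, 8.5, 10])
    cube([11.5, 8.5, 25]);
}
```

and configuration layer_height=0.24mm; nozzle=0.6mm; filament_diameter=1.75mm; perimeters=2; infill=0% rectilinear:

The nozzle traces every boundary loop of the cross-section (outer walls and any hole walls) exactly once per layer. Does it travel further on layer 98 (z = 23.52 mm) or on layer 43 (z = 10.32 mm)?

Layer 98 (z = 23.52): the cube does not reach this height (z outside [0, 10.5]); the cube at (12, 8.5) (footprint 11.5×8.5) is included at this height (perimeter 40.00 mm); Merging all regions: only the 11.5×8.5 cube at (12, 8.5) is present, so the union is just that shape — boundary = 40.00 mm. So its perimeter = 40.00 mm. Layer 43 (z = 10.32): the 25×8.5 cube contributes its full rectangle (perimeter 67.00 mm); the cube at (12, 8.5) (footprint 11.5×8.5) is included at this height (perimeter 40.00 mm); Combining (union): the 2 present regions share edge segments without overlapping in area, so areas simply add but the touching pieces fuse into one outline (the shared edge portions become interior and drop out of the boundary) — boundary = 84.00 mm. So its perimeter = 84.00 mm. Layer 43 is larger (84.00 vs 40.00 mm).

layer 43 (z = 10.32 mm)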